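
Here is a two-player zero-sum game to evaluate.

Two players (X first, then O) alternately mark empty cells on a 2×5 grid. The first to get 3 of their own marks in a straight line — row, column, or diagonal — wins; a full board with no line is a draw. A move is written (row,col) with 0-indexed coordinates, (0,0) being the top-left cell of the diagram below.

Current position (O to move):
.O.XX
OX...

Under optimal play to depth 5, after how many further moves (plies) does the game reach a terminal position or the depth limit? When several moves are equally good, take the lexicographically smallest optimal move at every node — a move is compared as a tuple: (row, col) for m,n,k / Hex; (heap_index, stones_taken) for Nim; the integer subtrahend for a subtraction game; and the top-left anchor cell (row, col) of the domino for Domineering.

[.O.XX/OX...] O move#1: (0,0):-1/OO.XX/OX..., (0,2):+0/.OOXX/OX...*, (1,2):-1/.O.XX/OXO.., (1,3):-1/.O.XX/OX.O., (1,4):-1/.O.XX/OX..O
[.OOXX/OX...] X move#2: (0,0):+0/XOOXX/OX...*, (1,2):-1/.OOXX/OXX.., (1,3):-1/.OOXX/OX.X., (1,4):-1/.OOXX/OX..X
[XOOXX/OX...] O move#3: (1,2):+0/XOOXX/OXO..*, (1,3):+0/XOOXX/OX.O., (1,4):+0/XOOXX/OX..O
[XOOXX/OXO..] X move#4: (1,3):+0/XOOXX/OXOX.*, (1,4):+0/XOOXX/OXO.X
[XOOXX/OXOX.] O move#5: (1,4):+0/XOOXX/OXOXO*
[XOOXX/OXOXO] end (terminal +0, X#6); searched .O.XX/OX... to 5

PV length from [.O.XX/OX...]: 5 plies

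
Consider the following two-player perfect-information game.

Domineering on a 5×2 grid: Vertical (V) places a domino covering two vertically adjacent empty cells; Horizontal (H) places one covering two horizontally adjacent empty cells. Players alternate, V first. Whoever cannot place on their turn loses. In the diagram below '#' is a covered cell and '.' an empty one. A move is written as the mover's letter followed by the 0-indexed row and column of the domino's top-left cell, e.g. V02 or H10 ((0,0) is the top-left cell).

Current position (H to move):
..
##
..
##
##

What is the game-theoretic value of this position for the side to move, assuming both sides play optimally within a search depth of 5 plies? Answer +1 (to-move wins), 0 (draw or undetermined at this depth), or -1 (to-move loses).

ply 1, H at ../##/../##/## | H00=+1→##/##/../##/##*; H20=+1→../##/##/##/##
ply 2: ##/##/../##/## is terminal -1 (V); from ../##/../##/## depth 5

value(../##/../##/##, H) = +1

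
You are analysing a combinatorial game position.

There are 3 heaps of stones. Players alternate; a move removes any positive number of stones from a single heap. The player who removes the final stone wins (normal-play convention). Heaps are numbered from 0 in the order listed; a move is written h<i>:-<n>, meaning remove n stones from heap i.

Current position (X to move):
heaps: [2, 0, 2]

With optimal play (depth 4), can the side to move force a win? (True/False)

p1 X@[(2,0,2)]: h0:-1[(1,0,2)]-1* h0:-2[(0,0,2)]-1 h2:-1[(2,0,1)]-1 h2:-2[(2,0,0)]-1
p2 O@[(1,0,2)]: h0:-1[(0,0,2)]-1 h2:-1[(1,0,1)]+1* h2:-2[(1,0,0)]-1
p3 X@[(1,0,1)]: h0:-1[(0,0,1)]-1* h2:-1[(1,0,0)]-1
p4 O@[(0,0,1)]: h2:-1[(0,0,0)]+1*
p5 X@[(0,0,0)] terminal -1; root [(2,0,2)] d4

X winning at [(2,0,2)]: False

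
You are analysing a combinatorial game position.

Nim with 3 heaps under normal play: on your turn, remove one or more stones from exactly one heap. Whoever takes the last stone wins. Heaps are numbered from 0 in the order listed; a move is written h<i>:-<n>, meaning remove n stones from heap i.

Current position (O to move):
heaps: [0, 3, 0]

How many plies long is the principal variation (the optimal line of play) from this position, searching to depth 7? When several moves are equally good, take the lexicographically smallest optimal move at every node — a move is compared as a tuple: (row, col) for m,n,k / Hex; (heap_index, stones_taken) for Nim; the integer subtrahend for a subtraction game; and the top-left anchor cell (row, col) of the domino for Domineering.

p1 O@[(0,3,0)]: h1:-1[(0,2,0)]-1 h1:-2[(0,1,0)]-1 h1:-3[(0,0,0)]+1*
p2 X@[(0,0,0)] terminal -1; root [(0,3,0)] d7

PV length from [(0,3,0)]: 1 ply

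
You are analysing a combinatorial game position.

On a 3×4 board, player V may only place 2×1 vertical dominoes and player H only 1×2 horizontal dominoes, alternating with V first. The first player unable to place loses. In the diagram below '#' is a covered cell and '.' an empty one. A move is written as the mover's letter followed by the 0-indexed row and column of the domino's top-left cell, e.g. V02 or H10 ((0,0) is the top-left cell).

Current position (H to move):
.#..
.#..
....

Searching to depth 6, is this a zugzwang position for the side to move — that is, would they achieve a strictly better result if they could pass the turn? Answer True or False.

p1 H@[.#../.#../....]: H02[.###/.#../....]-1 H12[.#../.###/....]+1* H20[.#../.#../##..]-1 H21[.#../.#../.##.]-1 H22[.#../.#../..##]-1
p2 V@[.#../.###/....]: V00[##../####/....]-1* V10[.#../####/#...]-1
p3 H@[##../####/....]: H02[####/####/....]+1* H20[##../####/##..]+1 H21[##../####/.##.]+1 H22[##../####/..##]+1
p4 V@[####/####/....] terminal -1; root [.#../.#../....] d6
suppose H passes — search the same position with V to move:
pass> p1 V@[.#../.#../....]: V00[##../##../....]-1 V02[.##./.##./....]+1* V03[.#.#/.#.#/....]+1 V10[.#../##../#...]-1 V12[.#../.##./..#.]+1 V13[.#../.#.#/...#]+1
pass> p2 H@[.##./.##./....]: H20[.##./.##./##..]-1* H21[.##./.##./.##.]-1 H22[.##./.##./..##]-1
pass> p3 V@[.##./.##./##..]: V00[###./###./##..]+1* V03[.###/.###/##..]+1 V13[.##./.###/##.#]+1
pass> p4 H@[###./###./##..]: H22[###./###./####]-1*
pass> p5 V@[###./###./####]: V03[####/####/####]+1*
pass> p6 H@[####/####/####] terminal -1; root [.#../.#../....] d6
for H: play +1, pass -1

zugzwang(.#../.#../...., H) = False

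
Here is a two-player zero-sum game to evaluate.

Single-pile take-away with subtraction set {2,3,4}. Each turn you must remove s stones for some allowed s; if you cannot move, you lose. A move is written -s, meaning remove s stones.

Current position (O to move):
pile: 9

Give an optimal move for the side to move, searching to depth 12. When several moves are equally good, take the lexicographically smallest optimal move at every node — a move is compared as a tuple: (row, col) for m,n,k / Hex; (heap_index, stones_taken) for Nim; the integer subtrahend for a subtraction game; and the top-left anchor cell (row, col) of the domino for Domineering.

p1 O@[9]: -2[7]+1* -3[6]+1 -4[5]-1
p2 X@[7]: -2[5]-1* -3[4]-1 -4[3]-1
p3 O@[5]: -2[3]-1 -3[2]-1 -4[1]+1*
p4 X@[1] terminal -1; root [9] d12

O's best at [9]: -2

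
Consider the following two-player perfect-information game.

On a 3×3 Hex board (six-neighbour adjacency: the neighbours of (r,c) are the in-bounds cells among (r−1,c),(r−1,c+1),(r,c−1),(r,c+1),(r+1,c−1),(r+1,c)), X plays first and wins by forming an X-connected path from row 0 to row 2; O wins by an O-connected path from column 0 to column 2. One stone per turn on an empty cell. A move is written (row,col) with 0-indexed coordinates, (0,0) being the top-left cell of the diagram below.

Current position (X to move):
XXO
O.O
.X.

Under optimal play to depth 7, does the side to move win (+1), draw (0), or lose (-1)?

p1 X@[XXO/O.O/.X.]: (1,1)[XXO/OXO/.X.]+1* (2,0)[XXO/O.O/XX.]-1 (2,2)[XXO/O.O/.XX]-1
p2 O@[XXO/OXO/.X.] terminal -1; root [XXO/O.O/.X.] d7

value(XXO/O.O/.X., X) = +1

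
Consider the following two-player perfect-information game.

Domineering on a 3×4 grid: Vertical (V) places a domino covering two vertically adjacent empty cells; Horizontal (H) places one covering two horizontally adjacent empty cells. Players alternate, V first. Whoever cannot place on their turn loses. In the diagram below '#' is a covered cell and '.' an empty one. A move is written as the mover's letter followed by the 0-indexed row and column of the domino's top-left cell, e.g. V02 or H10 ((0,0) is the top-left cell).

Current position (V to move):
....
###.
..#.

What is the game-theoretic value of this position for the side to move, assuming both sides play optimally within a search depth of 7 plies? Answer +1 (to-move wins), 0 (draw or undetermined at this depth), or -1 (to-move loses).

ply 1, V at ..../###./..#. | V03=-1→...#/####/..#.*; V13=-1→..../####/..##
ply 2, H at ...#/####/..#. | H00=+1→##.#/####/..#.*; H01=+1→.###/####/..#.; H20=+1→...#/####/###.
ply 3: ##.#/####/..#. is terminal -1 (V); from ..../###./..#. depth 7

value(..../###./..#., V) = -1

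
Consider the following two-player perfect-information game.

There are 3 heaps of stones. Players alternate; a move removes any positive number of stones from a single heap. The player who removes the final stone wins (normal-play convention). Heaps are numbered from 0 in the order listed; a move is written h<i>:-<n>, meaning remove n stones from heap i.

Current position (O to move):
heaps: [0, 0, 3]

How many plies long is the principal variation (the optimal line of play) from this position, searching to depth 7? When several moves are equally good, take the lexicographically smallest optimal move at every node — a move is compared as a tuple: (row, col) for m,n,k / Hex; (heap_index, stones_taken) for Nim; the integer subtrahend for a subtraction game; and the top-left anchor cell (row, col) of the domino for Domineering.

p1 O@[(0,0,3)]: h2:-1[(0,0,2)]-1 h2:-2[(0,0,1)]-1 h2:-3[(0,0,0)]+1*
p2 X@[(0,0,0)] terminal -1; root [(0,0,3)] d7

PV length from [(0,0,3)]: 1 ply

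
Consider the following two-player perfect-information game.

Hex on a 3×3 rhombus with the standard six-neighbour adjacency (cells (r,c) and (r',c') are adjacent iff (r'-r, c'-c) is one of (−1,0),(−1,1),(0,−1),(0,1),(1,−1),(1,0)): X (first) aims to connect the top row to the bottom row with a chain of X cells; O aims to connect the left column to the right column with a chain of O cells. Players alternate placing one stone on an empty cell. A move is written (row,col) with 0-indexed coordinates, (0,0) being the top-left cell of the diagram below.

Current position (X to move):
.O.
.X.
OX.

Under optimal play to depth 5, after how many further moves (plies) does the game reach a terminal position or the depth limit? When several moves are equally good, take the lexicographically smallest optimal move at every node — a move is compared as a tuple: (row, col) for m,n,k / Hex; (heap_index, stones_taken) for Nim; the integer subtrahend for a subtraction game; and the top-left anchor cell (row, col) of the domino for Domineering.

p1 X@[.O./.X./OX.]: (0,0)[XO./.X./OX.]+1* (0,2)[.OX/.X./OX.]+1 (1,0)[.O./XX./OX.]+1 (1,2)[.O./.XX/OX.]-1 (2,2)[.O./.X./OXX]-1
p2 O@[XO./.X./OX.]: (0,2)[XOO/.X./OX.]-1* (1,0)[XO./OX./OX.]-1 (1,2)[XO./.XO/OX.]-1 (2,2)[XO./.X./OXO]-1
p3 X@[XOO/.X./OX.]: (1,0)[XOO/XX./OX.]+1* (1,2)[XOO/.XX/OX.]-1 (2,2)[XOO/.X./OXX]-1
p4 O@[XOO/XX./OX.] terminal -1; root [.O./.X./OX.] d5

PV length from [.O./.X./OX.]: 3 plies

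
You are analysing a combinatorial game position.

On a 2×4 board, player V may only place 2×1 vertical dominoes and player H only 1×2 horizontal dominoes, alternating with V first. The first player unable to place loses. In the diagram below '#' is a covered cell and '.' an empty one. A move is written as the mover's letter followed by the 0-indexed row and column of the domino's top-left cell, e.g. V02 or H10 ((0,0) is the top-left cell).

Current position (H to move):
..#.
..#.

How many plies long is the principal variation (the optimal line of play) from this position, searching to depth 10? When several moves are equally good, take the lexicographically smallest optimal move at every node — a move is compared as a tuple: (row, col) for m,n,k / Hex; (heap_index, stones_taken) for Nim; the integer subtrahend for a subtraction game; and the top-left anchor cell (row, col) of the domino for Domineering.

p1 H@[..#./..#.]: H00[###./..#.]+1* H10[..#./###.]+1
p2 V@[###./..#.]: V03[####/..##]-1*
p3 H@[####/..##]: H10[####/####]+1*
p4 V@[####/####] terminal -1; root [..#./..#.] d10

PV length from [..#./..#.]: 3 plies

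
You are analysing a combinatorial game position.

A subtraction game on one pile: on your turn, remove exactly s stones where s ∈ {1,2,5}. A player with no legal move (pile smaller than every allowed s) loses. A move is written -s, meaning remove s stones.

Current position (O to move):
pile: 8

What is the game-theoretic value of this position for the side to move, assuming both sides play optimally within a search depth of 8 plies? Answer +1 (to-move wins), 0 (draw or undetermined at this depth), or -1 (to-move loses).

value(8, O) = +1

p1 O@[8]: -1[7]-1 -2[6]+1* -5[3]+1
p2 X@[6]: -1[5]-1* -2[4]-1 -5[1]-1
p3 O@[5]: -1[4]-1 -2[3]+1* -5[0]+1
p4 X@[3]: -1[2]-1* -2[1]-1
p5 O@[2]: -1[1]-1 -2[0]+1*
p6 X@[0] terminal -1; root [8] d8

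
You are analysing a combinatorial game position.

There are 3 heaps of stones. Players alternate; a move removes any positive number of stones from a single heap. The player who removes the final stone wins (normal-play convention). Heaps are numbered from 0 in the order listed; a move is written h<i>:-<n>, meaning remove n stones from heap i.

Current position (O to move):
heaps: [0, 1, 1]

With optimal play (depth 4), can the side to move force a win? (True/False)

[(0,1,1)] O move#1: h1:-1:-1/(0,0,1)*, h2:-1:-1/(0,1,0)
[(0,0,1)] X move#2: h2:-1:+1/(0,0,0)*
[(0,0,0)] end (terminal -1, O#3); searched (0,1,1) to 4

O winning at [(0,1,1)]: False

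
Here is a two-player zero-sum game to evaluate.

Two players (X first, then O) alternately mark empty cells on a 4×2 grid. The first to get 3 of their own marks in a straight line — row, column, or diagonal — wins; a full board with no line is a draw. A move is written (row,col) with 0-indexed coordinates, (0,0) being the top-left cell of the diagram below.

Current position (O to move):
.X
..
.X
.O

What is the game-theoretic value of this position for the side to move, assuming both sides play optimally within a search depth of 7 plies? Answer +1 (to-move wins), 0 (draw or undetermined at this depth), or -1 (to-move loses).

value(.X/../.X/.O, O) = 0

ply 1, O at .X/../.X/.O | (0,0)=-1→OX/../.X/.O; (1,0)=-1→.X/O./.X/.O; (1,1)=+0→.X/.O/.X/.O*; (2,0)=-1→.X/../OX/.O; (3,0)=-1→.X/../.X/OO
ply 2, X at .X/.O/.X/.O | (0,0)=+0→XX/.O/.X/.O*; (1,0)=+0→.X/XO/.X/.O; (2,0)=+0→.X/.O/XX/.O; (3,0)=+0→.X/.O/.X/XO
ply 3, O at XX/.O/.X/.O | (1,0)=+0→XX/OO/.X/.O*; (2,0)=+0→XX/.O/OX/.O; (3,0)=+0→XX/.O/.X/OO
ply 4, X at XX/OO/.X/.O | (2,0)=+0→XX/OO/XX/.O*; (3,0)=+0→XX/OO/.X/XO
ply 5, O at XX/OO/XX/.O | (3,0)=+0→XX/OO/XX/OO*
ply 6: XX/OO/XX/OO is terminal +0 (X); from .X/../.X/.O depth 7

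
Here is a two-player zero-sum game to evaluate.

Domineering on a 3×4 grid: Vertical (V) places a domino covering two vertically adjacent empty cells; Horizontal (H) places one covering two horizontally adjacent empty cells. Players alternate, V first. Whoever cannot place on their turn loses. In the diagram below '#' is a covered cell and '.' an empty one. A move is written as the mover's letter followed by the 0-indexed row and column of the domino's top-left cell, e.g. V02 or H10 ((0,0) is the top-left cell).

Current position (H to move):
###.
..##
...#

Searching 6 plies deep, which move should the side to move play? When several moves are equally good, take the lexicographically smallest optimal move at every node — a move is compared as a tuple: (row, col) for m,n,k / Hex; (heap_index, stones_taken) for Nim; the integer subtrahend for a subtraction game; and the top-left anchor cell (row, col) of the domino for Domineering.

H's best at [###./..##/...#]: H10

[###./..##/...#] H move#1: H10:+1/###./####/...#*, H20:+1/###./..##/##.#, H21:-1/###./..##/.###
[###./####/...#] end (terminal -1, V#2); searched ###./..##/...# to 6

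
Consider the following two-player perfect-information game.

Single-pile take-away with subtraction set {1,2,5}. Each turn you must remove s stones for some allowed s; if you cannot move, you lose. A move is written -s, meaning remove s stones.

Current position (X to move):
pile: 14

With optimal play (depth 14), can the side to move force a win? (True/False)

X winning at [14]: True

p1 X@[14]: -1[13]-1 -2[12]+1* -5[9]+1
p2 O@[12]: -1[11]-1* -2[10]-1 -5[7]-1
p3 X@[11]: -1[10]-1 -2[9]+1* -5[6]+1
p4 O@[9]: -1[8]-1* -2[7]-1 -5[4]-1
p5 X@[8]: -1[7]-1 -2[6]+1* -5[3]+1
p6 O@[6]: -1[5]-1* -2[4]-1 -5[1]-1
p7 X@[5]: -1[4]-1 -2[3]+1* -5[0]+1
p8 O@[3]: -1[2]-1* -2[1]-1
p9 X@[2]: -1[1]-1 -2[0]+1*
p10 O@[0] terminal -1; root [14] d14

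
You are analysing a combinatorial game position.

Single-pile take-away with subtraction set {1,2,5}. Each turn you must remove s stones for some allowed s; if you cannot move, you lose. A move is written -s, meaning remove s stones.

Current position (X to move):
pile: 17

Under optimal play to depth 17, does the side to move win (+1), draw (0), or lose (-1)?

ply 1, X at 17 | -1=-1→16; -2=+1→15*; -5=+1→12
ply 2, O at 15 | -1=-1→14*; -2=-1→13; -5=-1→10
ply 3, X at 14 | -1=-1→13; -2=+1→12*; -5=+1→9
ply 4, O at 12 | -1=-1→11*; -2=-1→10; -5=-1→7
ply 5, X at 11 | -1=-1→10; -2=+1→9*; -5=+1→6
ply 6, O at 9 | -1=-1→8*; -2=-1→7; -5=-1→4
ply 7, X at 8 | -1=-1→7; -2=+1→6*; -5=+1→3
ply 8, O at 6 | -1=-1→5*; -2=-1→4; -5=-1→1
ply 9, X at 5 | -1=-1→4; -2=+1→3*; -5=+1→0
ply 10, O at 3 | -1=-1→2*; -2=-1→1
ply 11, X at 2 | -1=-1→1; -2=+1→0*
ply 12: 0 is terminal -1 (O); from 17 depth 17

value(17, X) = +1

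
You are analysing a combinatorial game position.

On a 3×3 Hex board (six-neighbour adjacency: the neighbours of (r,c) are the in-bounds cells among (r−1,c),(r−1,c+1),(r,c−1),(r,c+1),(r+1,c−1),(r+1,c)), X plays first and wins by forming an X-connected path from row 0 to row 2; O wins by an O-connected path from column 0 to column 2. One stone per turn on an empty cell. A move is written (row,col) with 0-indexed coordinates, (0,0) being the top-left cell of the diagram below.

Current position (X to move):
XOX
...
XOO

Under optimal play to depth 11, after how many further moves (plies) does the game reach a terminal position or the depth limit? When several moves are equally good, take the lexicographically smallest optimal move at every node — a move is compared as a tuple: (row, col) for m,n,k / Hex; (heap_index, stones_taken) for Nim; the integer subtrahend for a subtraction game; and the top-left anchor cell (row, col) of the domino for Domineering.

[XOX/.../XOO] X move#1: (1,0):+1/XOX/X../XOO*, (1,1):+1/XOX/.X./XOO, (1,2):+1/XOX/..X/XOO
[XOX/X../XOO] end (terminal -1, O#2); searched XOX/.../XOO to 11

PV length from [XOX/.../XOO]: 1 ply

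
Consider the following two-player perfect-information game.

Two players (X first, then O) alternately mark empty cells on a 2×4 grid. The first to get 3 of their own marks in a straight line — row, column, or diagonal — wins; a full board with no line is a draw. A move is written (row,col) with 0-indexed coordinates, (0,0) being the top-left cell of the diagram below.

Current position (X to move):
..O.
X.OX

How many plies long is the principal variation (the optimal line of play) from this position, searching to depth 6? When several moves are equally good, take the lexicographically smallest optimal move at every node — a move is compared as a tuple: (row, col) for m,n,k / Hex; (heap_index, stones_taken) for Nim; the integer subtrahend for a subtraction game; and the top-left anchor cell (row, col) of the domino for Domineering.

PV length from [..O./X.OX]: 4 plies

ply 1, X at ..O./X.OX | (0,0)=+0→X.O./X.OX*; (0,1)=+0→.XO./X.OX; (0,3)=+0→..OX/X.OX; (1,1)=-1→..O./XXOX
ply 2, O at X.O./X.OX | (0,1)=+0→XOO./X.OX*; (0,3)=+0→X.OO/X.OX; (1,1)=+0→X.O./XOOX
ply 3, X at XOO./X.OX | (0,3)=+0→XOOX/X.OX*; (1,1)=-1→XOO./XXOX
ply 4, O at XOOX/X.OX | (1,1)=+0→XOOX/XOOX*
ply 5: XOOX/XOOX is terminal +0 (X); from ..O./X.OX depth 6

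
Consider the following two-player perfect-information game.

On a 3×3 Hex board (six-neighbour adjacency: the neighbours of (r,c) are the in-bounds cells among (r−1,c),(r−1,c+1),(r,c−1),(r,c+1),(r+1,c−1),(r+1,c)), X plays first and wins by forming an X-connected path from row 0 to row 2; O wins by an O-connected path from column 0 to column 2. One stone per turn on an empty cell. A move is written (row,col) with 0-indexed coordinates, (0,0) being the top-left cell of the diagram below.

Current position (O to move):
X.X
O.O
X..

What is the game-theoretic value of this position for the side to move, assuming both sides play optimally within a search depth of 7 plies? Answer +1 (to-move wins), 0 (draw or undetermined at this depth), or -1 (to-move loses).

p1 O@[X.X/O.O/X..]: (0,1)[XOX/O.O/X..]-1 (1,1)[X.X/OOO/X..]+1* (2,1)[X.X/O.O/XO.]-1 (2,2)[X.X/O.O/X.O]-1
p2 X@[X.X/OOO/X..] terminal -1; root [X.X/O.O/X..] d7

value(X.X/O.O/X.., O) = +1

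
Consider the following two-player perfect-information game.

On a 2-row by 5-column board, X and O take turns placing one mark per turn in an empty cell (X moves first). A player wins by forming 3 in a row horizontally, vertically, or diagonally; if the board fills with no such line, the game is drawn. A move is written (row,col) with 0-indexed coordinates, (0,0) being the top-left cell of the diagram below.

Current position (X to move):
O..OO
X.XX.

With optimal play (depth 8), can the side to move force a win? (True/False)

ply 1, X at O..OO/X.XX. | (0,1)=-1→OX.OO/X.XX.; (0,2)=+1→O.XOO/X.XX.*; (1,1)=+1→O..OO/XXXX.; (1,4)=+1→O..OO/X.XXX
ply 2, O at O.XOO/X.XX. | (0,1)=-1→OOXOO/X.XX.*; (1,1)=-1→O.XOO/XOXX.; (1,4)=-1→O.XOO/X.XXO
ply 3, X at OOXOO/X.XX. | (1,1)=+1→OOXOO/XXXX.*; (1,4)=+1→OOXOO/X.XXX
ply 4: OOXOO/XXXX. is terminal -1 (O); from O..OO/X.XX. depth 8

X winning at [O..OO/X.XX.]: True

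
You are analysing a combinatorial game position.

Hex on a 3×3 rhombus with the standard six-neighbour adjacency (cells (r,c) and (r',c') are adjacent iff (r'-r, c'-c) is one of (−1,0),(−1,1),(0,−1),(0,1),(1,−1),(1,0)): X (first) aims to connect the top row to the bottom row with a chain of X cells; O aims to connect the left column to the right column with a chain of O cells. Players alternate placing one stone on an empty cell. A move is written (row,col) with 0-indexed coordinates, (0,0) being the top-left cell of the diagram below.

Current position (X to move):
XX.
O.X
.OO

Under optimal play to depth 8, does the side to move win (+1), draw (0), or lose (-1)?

value(XX./O.X/.OO, X) = -1

ply 1, X at XX./O.X/.OO | (0,2)=-1→XXX/O.X/.OO*; (1,1)=-1→XX./OXX/.OO; (2,0)=-1→XX./O.X/XOO
ply 2, O at XXX/O.X/.OO | (1,1)=+1→XXX/OOX/.OO*; (2,0)=+1→XXX/O.X/OOO
ply 3: XXX/OOX/.OO is terminal -1 (X); from XX./O.X/.OO depth 8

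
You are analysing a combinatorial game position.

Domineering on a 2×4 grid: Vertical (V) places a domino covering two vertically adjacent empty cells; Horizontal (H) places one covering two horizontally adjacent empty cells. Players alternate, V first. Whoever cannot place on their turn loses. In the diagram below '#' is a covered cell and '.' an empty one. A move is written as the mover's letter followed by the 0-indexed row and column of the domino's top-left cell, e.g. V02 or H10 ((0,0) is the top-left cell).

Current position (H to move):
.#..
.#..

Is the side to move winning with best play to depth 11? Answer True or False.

H winning at [.#../.#..]: True

ply 1, H at .#../.#.. | H02=+1→.###/.#..*; H12=+1→.#../.###
ply 2, V at .###/.#.. | V00=-1→####/##..*
ply 3, H at ####/##.. | H12=+1→####/####*
ply 4: ####/#### is terminal -1 (V); from .#../.#.. depth 11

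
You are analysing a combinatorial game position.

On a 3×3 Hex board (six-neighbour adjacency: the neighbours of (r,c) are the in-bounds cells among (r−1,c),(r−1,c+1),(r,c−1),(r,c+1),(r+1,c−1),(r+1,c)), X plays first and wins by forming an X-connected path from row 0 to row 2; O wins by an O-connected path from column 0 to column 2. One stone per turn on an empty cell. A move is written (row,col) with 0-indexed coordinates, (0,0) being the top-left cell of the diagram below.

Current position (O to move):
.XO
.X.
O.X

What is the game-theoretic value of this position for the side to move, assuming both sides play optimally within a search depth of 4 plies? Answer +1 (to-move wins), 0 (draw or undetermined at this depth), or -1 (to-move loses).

value(.XO/.X./O.X, O) = -1

ply 1, O at .XO/.X./O.X | (0,0)=-1→OXO/.X./O.X*; (1,0)=-1→.XO/OX./O.X; (1,2)=-1→.XO/.XO/O.X; (2,1)=-1→.XO/.X./OOX
ply 2, X at OXO/.X./O.X | (1,0)=+1→OXO/XX./O.X*; (1,2)=+1→OXO/.XX/O.X; (2,1)=+1→OXO/.X./OXX
ply 3, O at OXO/XX./O.X | (1,2)=-1→OXO/XXO/O.X*; (2,1)=-1→OXO/XX./OOX
ply 4, X at OXO/XXO/O.X | (2,1)=+1→OXO/XXO/OXX*
ply 5: OXO/XXO/OXX is terminal -1 (O); from .XO/.X./O.X depth 4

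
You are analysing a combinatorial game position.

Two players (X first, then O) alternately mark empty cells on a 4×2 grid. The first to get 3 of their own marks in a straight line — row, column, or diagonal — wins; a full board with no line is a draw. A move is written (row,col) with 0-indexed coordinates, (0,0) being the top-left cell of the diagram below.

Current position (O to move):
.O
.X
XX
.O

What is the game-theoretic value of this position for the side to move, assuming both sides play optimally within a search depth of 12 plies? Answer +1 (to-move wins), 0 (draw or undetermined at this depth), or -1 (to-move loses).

value(.O/.X/XX/.O, O) = 0

ply 1, O at .O/.X/XX/.O | (0,0)=+0→OO/.X/XX/.O*; (1,0)=+0→.O/OX/XX/.O; (3,0)=+0→.O/.X/XX/OO
ply 2, X at OO/.X/XX/.O | (1,0)=+0→OO/XX/XX/.O*; (3,0)=+0→OO/.X/XX/XO
ply 3, O at OO/XX/XX/.O | (3,0)=+0→OO/XX/XX/OO*
ply 4: OO/XX/XX/OO is terminal +0 (X); from .O/.X/XX/.O depth 12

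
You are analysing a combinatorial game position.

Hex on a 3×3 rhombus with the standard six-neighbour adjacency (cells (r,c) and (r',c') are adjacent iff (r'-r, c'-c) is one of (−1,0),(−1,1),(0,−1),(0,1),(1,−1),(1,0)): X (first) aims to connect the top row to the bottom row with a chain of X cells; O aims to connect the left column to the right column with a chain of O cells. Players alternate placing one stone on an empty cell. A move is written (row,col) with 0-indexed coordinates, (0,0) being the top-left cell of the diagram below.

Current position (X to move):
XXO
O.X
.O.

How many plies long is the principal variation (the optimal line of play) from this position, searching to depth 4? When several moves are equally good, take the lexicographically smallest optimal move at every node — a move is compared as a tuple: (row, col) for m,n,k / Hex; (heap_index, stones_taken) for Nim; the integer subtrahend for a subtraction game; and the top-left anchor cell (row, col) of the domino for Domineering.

PV length from [XXO/O.X/.O.]: 3 plies

p1 X@[XXO/O.X/.O.]: (1,1)[XXO/OXX/.O.]+1* (2,0)[XXO/O.X/XO.]-1 (2,2)[XXO/O.X/.OX]-1
p2 O@[XXO/OXX/.O.]: (2,0)[XXO/OXX/OO.]-1* (2,2)[XXO/OXX/.OO]-1
p3 X@[XXO/OXX/OO.]: (2,2)[XXO/OXX/OOX]+1*
p4 O@[XXO/OXX/OOX] terminal -1; root [XXO/O.X/.O.] d4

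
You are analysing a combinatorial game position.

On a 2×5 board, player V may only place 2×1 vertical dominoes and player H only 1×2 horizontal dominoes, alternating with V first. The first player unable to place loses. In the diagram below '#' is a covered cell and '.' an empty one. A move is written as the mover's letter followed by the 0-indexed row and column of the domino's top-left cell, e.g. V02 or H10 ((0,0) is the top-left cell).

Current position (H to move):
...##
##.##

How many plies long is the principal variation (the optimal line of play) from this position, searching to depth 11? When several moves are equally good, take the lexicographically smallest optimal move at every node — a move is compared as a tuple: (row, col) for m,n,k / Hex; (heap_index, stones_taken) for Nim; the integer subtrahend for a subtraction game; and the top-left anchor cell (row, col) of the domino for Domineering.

ply 1, H at ...##/##.## | H00=-1→##.##/##.##; H01=+1→.####/##.##*
ply 2: .####/##.## is terminal -1 (V); from ...##/##.## depth 11

PV length from [...##/##.##]: 1 ply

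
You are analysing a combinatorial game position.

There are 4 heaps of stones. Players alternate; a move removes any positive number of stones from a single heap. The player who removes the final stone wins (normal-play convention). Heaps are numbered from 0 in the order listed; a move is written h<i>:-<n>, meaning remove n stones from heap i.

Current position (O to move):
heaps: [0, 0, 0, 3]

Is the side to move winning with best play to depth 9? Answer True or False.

[(0,0,0,3)] O move#1: h3:-1:-1/(0,0,0,2), h3:-2:-1/(0,0,0,1), h3:-3:+1/(0,0,0,0)*
[(0,0,0,0)] end (terminal -1, X#2); searched (0,0,0,3) to 9

O winning at [(0,0,0,3)]: True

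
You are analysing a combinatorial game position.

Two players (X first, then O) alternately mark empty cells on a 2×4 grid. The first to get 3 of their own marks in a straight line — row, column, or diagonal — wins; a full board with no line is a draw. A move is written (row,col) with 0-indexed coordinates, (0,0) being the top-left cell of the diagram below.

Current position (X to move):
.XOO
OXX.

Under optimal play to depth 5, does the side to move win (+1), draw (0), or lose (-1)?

value(.XOO/OXX., X) = +1

ply 1, X at .XOO/OXX. | (0,0)=+0→XXOO/OXX.; (1,3)=+1→.XOO/OXXX*
ply 2: .XOO/OXXX is terminal -1 (O); from .XOO/OXX. depth 5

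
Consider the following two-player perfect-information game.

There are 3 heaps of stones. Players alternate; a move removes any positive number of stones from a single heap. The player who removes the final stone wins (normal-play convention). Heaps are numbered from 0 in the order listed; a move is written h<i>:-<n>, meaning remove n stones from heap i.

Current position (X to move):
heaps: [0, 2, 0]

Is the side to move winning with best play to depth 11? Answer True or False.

X winning at [(0,2,0)]: True

ply 1, X at (0,2,0) | h1:-1=-1→(0,1,0); h1:-2=+1→(0,0,0)*
ply 2: (0,0,0) is terminal -1 (O); from (0,2,0) depth 11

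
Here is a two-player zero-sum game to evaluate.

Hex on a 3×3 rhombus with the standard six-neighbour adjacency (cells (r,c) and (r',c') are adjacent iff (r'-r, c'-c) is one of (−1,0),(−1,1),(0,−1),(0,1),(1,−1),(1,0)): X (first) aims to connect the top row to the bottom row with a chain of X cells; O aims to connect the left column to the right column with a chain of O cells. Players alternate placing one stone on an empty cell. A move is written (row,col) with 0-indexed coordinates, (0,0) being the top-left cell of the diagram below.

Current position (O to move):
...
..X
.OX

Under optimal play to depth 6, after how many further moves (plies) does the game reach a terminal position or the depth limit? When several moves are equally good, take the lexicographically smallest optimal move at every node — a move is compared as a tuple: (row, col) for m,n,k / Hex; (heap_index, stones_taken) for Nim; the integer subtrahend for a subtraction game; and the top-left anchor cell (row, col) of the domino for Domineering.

PV length from [.../..X/.OX]: 6 plies

[.../..X/.OX] O move#1: (0,0):-1/O../..X/.OX*, (0,1):-1/.O./..X/.OX, (0,2):-1/..O/..X/.OX, (1,0):-1/.../O.X/.OX, (1,1):-1/.../.OX/.OX, (2,0):-1/.../..X/OOX
[O../..X/.OX] X move#2: (0,1):+1/OX./..X/.OX*, (0,2):+1/O.X/..X/.OX, (1,0):+1/O../X.X/.OX, (1,1):+1/O../.XX/.OX, (2,0):+1/O../..X/XOX
[OX./..X/.OX] O move#3: (0,2):-1/OXO/..X/.OX*, (1,0):-1/OX./O.X/.OX, (1,1):-1/OX./.OX/.OX, (2,0):-1/OX./..X/OOX
[OXO/..X/.OX] X move#4: (1,0):+1/OXO/X.X/.OX*, (1,1):+1/OXO/.XX/.OX, (2,0):+1/OXO/..X/XOX
[OXO/X.X/.OX] O move#5: (1,1):-1/OXO/XOX/.OX*, (2,0):-1/OXO/X.X/OOX
[OXO/XOX/.OX] X move#6: (2,0):+1/OXO/XOX/XOX*
[OXO/XOX/XOX] end (terminal -1, O#7); searched .../..X/.OX to 6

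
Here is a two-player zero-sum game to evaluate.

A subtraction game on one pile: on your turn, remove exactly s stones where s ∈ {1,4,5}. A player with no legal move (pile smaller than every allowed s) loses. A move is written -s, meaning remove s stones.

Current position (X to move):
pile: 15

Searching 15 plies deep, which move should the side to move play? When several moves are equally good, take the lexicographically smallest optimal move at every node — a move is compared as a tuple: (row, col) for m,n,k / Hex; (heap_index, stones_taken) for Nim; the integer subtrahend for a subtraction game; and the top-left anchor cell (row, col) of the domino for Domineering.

ply 1, X at 15 | -1=-1→14; -4=-1→11; -5=+1→10*
ply 2, O at 10 | -1=-1→9*; -4=-1→6; -5=-1→5
ply 3, X at 9 | -1=+1→8*; -4=-1→5; -5=-1→4
ply 4, O at 8 | -1=-1→7*; -4=-1→4; -5=-1→3
ply 5, X at 7 | -1=-1→6; -4=-1→3; -5=+1→2*
ply 6, O at 2 | -1=-1→1*
ply 7, X at 1 | -1=+1→0*
ply 8: 0 is terminal -1 (O); from 15 depth 15

X's best at [15]: -5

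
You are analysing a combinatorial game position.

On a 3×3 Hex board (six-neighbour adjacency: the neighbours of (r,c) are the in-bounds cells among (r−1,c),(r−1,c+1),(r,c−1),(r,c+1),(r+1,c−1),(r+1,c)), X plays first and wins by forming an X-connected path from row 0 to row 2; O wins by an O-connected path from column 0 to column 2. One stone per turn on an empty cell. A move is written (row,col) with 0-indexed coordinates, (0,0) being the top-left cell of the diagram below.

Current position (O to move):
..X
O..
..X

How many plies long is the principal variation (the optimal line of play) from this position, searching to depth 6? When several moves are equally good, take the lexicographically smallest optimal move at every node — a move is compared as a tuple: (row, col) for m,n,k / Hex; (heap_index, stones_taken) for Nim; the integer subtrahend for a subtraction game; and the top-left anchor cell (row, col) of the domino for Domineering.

p1 O@[..X/O../..X]: (0,0)[O.X/O../..X]-1* (0,1)[.OX/O../..X]-1 (1,1)[..X/OO./..X]-1 (1,2)[..X/O.O/..X]-1 (2,0)[..X/O../O.X]-1 (2,1)[..X/O../.OX]-1
p2 X@[O.X/O../..X]: (0,1)[OXX/O../..X]+1* (1,1)[O.X/OX./..X]+1 (1,2)[O.X/O.X/..X]+1 (2,0)[O.X/O../X.X]+1 (2,1)[O.X/O../.XX]+1
p3 O@[OXX/O../..X]: (1,1)[OXX/OO./..X]-1* (1,2)[OXX/O.O/..X]-1 (2,0)[OXX/O../O.X]-1 (2,1)[OXX/O../.OX]-1
p4 X@[OXX/OO./..X]: (1,2)[OXX/OOX/..X]+1* (2,0)[OXX/OO./X.X]-1 (2,1)[OXX/OO./.XX]-1
p5 O@[OXX/OOX/..X] terminal -1; root [..X/O../..X] d6

PV length from [..X/O../..X]: 4 plies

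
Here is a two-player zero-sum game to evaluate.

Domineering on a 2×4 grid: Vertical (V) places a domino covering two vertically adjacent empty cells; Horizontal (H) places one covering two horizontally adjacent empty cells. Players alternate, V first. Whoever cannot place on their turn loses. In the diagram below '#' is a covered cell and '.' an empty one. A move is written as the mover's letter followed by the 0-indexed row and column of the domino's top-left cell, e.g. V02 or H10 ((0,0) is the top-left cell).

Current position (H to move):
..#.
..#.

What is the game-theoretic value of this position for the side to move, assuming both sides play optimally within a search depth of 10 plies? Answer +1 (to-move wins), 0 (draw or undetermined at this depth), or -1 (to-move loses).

value(..#./..#., H) = +1

[..#./..#.] H move#1: H00:+1/###./..#.*, H10:+1/..#./###.
[###./..#.] V move#2: V03:-1/####/..##*
[####/..##] H move#3: H10:+1/####/####*
[####/####] end (terminal -1, V#4); searched ..#./..#. to 10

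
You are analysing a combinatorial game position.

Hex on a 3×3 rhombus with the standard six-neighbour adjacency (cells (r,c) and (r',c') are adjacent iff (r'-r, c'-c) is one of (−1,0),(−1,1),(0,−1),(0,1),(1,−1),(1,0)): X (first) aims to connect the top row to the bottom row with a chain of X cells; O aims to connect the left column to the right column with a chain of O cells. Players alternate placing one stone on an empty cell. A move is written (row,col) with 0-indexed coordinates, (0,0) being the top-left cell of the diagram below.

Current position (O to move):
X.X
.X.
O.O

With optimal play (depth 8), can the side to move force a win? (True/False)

ply 1, O at X.X/.X./O.O | (0,1)=-1→XOX/.X./O.O; (1,0)=-1→X.X/OX./O.O; (1,2)=-1→X.X/.XO/O.O; (2,1)=+1→X.X/.X./OOO*
ply 2: X.X/.X./OOO is terminal -1 (X); from X.X/.X./O.O depth 8

O winning at [X.X/.X./O.O]: True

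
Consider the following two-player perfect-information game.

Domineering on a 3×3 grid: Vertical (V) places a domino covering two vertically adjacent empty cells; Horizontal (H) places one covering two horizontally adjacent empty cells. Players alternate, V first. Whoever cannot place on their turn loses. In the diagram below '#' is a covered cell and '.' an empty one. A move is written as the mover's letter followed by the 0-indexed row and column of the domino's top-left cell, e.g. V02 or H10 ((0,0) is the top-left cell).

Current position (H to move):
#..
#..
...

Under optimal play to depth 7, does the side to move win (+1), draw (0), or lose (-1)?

[#../#../...] H move#1: H01:-1/###/#../..., H11:+1/#../###/...*, H20:-1/#../#../##., H21:-1/#../#../.##
[#../###/...] end (terminal -1, V#2); searched #../#../... to 7

value(#../#../..., H) = +1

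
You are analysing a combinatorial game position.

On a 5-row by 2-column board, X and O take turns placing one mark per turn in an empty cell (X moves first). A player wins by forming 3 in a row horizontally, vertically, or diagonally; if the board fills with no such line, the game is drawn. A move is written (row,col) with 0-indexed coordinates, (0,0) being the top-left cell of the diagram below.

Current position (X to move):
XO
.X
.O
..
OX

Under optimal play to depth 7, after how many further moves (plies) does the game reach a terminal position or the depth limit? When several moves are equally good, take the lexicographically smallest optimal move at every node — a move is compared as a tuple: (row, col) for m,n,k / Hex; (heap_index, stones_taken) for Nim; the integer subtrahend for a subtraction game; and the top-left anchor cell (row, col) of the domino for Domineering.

PV length from [XO/.X/.O/../OX]: 4 plies

p1 X@[XO/.X/.O/../OX]: (1,0)[XO/XX/.O/../OX]+0* (2,0)[XO/.X/XO/../OX]+0 (3,0)[XO/.X/.O/X./OX]+0 (3,1)[XO/.X/.O/.X/OX]+0
p2 O@[XO/XX/.O/../OX]: (2,0)[XO/XX/OO/../OX]+0* (3,0)[XO/XX/.O/O./OX]-1 (3,1)[XO/XX/.O/.O/OX]-1
p3 X@[XO/XX/OO/../OX]: (3,0)[XO/XX/OO/X./OX]+0* (3,1)[XO/XX/OO/.X/OX]-1
p4 O@[XO/XX/OO/X./OX]: (3,1)[XO/XX/OO/XO/OX]+0*
p5 X@[XO/XX/OO/XO/OX] terminal +0; root [XO/.X/.O/../OX] d7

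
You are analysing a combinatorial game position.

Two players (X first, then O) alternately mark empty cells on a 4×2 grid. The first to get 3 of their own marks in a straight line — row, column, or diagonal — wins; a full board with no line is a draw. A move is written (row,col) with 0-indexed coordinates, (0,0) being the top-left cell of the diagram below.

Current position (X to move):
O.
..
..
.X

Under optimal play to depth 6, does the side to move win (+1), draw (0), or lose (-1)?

ply 1, X at O./../../.X | (0,1)=+0→OX/../../.X*; (1,0)=+0→O./X./../.X; (1,1)=+0→O./.X/../.X; (2,0)=+0→O./../X./.X; (2,1)=+0→O./../.X/.X; (3,0)=+0→O./../../XX
ply 2, O at OX/../../.X | (1,0)=+0→OX/O./../.X*; (1,1)=+0→OX/.O/../.X; (2,0)=+0→OX/../O./.X; (2,1)=+0→OX/../.O/.X; (3,0)=+0→OX/../../OX
ply 3, X at OX/O./../.X | (1,1)=-1→OX/OX/../.X; (2,0)=+0→OX/O./X./.X*; (2,1)=-1→OX/O./.X/.X; (3,0)=-1→OX/O./../XX
ply 4, O at OX/O./X./.X | (1,1)=+0→OX/OO/X./.X*; (2,1)=+0→OX/O./XO/.X; (3,0)=+0→OX/O./X./OX
ply 5, X at OX/OO/X./.X | (2,1)=+0→OX/OO/XX/.X*; (3,0)=+0→OX/OO/X./XX
ply 6, O at OX/OO/XX/.X | (3,0)=+0→OX/OO/XX/OX*
ply 7: OX/OO/XX/OX is terminal +0 (X); from O./../../.X depth 6

value(O./../../.X, X) = 0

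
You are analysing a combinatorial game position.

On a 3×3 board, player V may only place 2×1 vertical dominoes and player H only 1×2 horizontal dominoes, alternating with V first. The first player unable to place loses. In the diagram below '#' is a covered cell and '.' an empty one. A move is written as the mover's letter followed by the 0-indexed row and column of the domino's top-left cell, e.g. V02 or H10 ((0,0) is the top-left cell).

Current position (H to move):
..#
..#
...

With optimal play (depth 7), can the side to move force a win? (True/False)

[..#/..#/...] H move#1: H00:-1/###/..#/..., H10:+1/..#/###/...*, H20:-1/..#/..#/##., H21:-1/..#/..#/.##
[..#/###/...] end (terminal -1, V#2); searched ..#/..#/... to 7

H winning at [..#/..#/...]: True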